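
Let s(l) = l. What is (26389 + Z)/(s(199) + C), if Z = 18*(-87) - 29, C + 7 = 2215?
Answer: 24794/2407 ≈ 10.301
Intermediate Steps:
C = 2208 (C = -7 + 2215 = 2208)
Z = -1595 (Z = -1566 - 29 = -1595)
(26389 + Z)/(s(199) + C) = (26389 - 1595)/(199 + 2208) = 24794/2407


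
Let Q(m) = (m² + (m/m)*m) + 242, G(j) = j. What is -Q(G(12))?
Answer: -398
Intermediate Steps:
Q(m) = 242 + m + m² (Q(m) = (m² + 1*m) + 242 = (m² + m) + 242 = (m + m²) + 242 = 242 + m + m²)
-Q(G(12)) = -(242 + 12 + 12²) = -(242 + 12 + 144) = -1*398 = -398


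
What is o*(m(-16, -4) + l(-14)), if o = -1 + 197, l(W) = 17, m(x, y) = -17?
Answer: 0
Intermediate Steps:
o = 196
o*(m(-16, -4) + l(-14)) = 196*(-17 + 17) = 196*0 = 0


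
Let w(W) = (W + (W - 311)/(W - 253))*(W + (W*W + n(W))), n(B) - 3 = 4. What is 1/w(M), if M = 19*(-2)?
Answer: -97/5043939 ≈ -1.9231e-5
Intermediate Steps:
n(B) = 7 (n(B) = 3 + 4 = 7)
M = -38
w(W) = (W + (-311 + W)/(-253 + W))*(7 + W + W²) (w(W) = (W + (W - 311)/(W - 253))*(W + (W*W + 7)) = (W + (-311 + W)/(-253 + W))*(W + (W² + 7)) = (W + (-311 + W)/(-253 + W))*(W + (7 + W²)) = (W + (-311 + W)/(-253 + W))*(7 + W + W²))
1/w(M) = 1/((-2177 + (-38)⁴ - 2075*(-38) - 556*(-38)² - 251*(-38)³)/(-253 - 38)) = 1/((-2177 + 2085136 + 78850 - 556*1444 - 251*(-54872))/(-291)) = 1/(-(-2177 + 2085136 + 78850 - 802864 + 13772872)/291) = 1/(-1/291*15131817) = 1/(-5043939/97) = -97/5043939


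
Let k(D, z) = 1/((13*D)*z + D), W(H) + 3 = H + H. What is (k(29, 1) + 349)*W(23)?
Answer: 6092885/406 ≈ 15007.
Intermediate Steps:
W(H) = -3 + 2*H (W(H) = -3 + (H + H) = -3 + 2*H)
k(D, z) = 1/(D + 13*D*z) (k(D, z) = 1/(13*D*z + D) = 1/(D + 13*D*z))
(k(29, 1) + 349)*W(23) = (1/(29*(1 + 13*1)) + 349)*(-3 + 2*23) = (1/(29*(1 + 13)) + 349)*(-3 + 46) = ((1/29)/14 + 349)*43 = ((1/29)*(1/14) + 349)*43 = (1/406 + 349)*43 = (141695/406)*43 = 6092885/406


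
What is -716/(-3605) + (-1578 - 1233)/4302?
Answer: -2351141/5169570 ≈ -0.45480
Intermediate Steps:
-716/(-3605) + (-1578 - 1233)/4302 = -716*(-1/3605) - 2811*1/4302 = 716/3605 - 937/1434 = -2351141/5169570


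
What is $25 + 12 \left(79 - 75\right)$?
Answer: $73$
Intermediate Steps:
$25 + 12 \left(79 - 75\right) = 25 + 12 \cdot 4 = 25 + 48 = 73$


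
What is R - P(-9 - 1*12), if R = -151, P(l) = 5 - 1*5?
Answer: -151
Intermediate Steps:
P(l) = 0 (P(l) = 5 - 5 = 0)
R - P(-9 - 1*12) = -151 - 1*0 = -151 + 0 = -151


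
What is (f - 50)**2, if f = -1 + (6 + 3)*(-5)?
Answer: 9216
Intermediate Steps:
f = -46 (f = -1 + 9*(-5) = -1 - 45 = -46)
(f - 50)**2 = (-46 - 50)**2 = (-96)**2 = 9216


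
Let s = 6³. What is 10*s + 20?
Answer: 2180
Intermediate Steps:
s = 216
10*s + 20 = 10*216 + 20 = 2160 + 20 = 2180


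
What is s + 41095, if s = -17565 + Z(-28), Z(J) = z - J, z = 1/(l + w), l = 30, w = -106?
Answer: 1790407/76 ≈ 23558.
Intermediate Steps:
z = -1/76 (z = 1/(30 - 106) = 1/(-76) = -1/76 ≈ -0.013158)
Z(J) = -1/76 - J
s = -1332813/76 (s = -17565 + (-1/76 - 1*(-28)) = -17565 + (-1/76 + 28) = -17565 + 2127/76 = -1332813/76 ≈ -17537.)
s + 41095 = -1332813/76 + 41095 = 1790407/76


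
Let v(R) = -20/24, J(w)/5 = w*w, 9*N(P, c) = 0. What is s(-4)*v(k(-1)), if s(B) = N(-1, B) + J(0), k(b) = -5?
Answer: 0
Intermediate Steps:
N(P, c) = 0 (N(P, c) = (⅑)*0 = 0)
J(w) = 5*w² (J(w) = 5*(w*w) = 5*w²)
v(R) = -⅚ (v(R) = -20*1/24 = -⅚)
s(B) = 0 (s(B) = 0 + 5*0² = 0 + 5*0 = 0 + 0 = 0)
s(-4)*v(k(-1)) = 0*(-⅚) = 0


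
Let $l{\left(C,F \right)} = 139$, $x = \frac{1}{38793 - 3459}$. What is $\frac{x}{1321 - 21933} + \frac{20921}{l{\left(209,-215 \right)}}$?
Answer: $\frac{15236856519629}{101234312712} \approx 150.51$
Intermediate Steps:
$x = \frac{1}{35334} \approx 2.8301 \cdot 10^{-5}$
$\frac{x}{1321 - 21933} + \frac{20921}{l{\left(209,-215 \right)}} = \frac{1}{35334 \left(1321 - 21933\right)} + \frac{20921}{139} = \frac{1}{35334 \left(1321 - 21933\right)} + 20921 \cdot \frac{1}{139} = \frac{1}{35334 \left(-20612\right)} + \frac{20921}{139} = \frac{1}{35334} \left(- \frac{1}{20612}\right) + \frac{20921}{139} = - \frac{1}{728304408} + \frac{20921}{139} = \frac{15236856519629}{101234312712}$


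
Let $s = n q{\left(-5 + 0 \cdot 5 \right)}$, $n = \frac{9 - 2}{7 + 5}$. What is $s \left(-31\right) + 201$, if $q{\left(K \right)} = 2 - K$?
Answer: $\frac{893}{12} \approx 74.417$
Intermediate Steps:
$n = \frac{7}{12} \approx 0.58333$
$s = \frac{49}{12}$ ($s = \frac{7 \left(2 - \left(-5 + 0 \cdot 5\right)\right)}{12} = \frac{7 \left(2 - \left(-5 + 0\right)\right)}{12} = \frac{7 \left(2 - -5\right)}{12} = \frac{7 \left(2 + 5\right)}{12} = \frac{7}{12} \cdot 7 = \frac{49}{12} \approx 4.0833$)
$s \left(-31\right) + 201 = \frac{49}{12} \left(-31\right) + 201 = - \frac{1519}{12} + 201 = \frac{893}{12}$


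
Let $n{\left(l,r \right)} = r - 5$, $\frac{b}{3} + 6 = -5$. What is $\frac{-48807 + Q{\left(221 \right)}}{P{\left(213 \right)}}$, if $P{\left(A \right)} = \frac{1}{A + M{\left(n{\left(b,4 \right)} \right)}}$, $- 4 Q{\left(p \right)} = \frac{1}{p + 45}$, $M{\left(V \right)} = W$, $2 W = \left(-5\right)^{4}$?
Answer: $- \frac{54579112099}{2128} \approx -2.5648 \cdot 10^{7}$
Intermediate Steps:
$b = -33$ ($b = -18 + 3 \left(-5\right) = -18 - 15 = -33$)
$n{\left(l,r \right)} = -5 + r$
$W = \frac{625}{2}$ ($W = \frac{\left(-5\right)^{4}}{2} = \frac{1}{2} \cdot 625 = \frac{625}{2} \approx 312.5$)
$M{\left(V \right)} = \frac{625}{2}$
$Q{\left(p \right)} = - \frac{1}{4 \left(45 + p\right)}$ ($Q{\left(p \right)} = - \frac{1}{4 \left(p + 45\right)} = - \frac{1}{4 \left(45 + p\right)}$)
$P{\left(A \right)} = \frac{1}{\frac{625}{2} + A}$ ($P{\left(A \right)} = \frac{1}{A + \frac{625}{2}} = \frac{1}{\frac{625}{2} + A}$)
$\frac{-48807 + Q{\left(221 \right)}}{P{\left(213 \right)}} = \frac{-48807 - \frac{1}{180 + 4 \cdot 221}}{2 \frac{1}{625 + 2 \cdot 213}} = \frac{-48807 - \frac{1}{180 + 884}}{2 \frac{1}{625 + 426}} = \frac{-48807 - \frac{1}{1064}}{2 \cdot \frac{1}{1051}} = \frac{-48807 - \frac{1}{1064}}{\frac{2}{1051}} = \left(- \frac{51930649}{1064}\right) \frac{1051}{2} = - \frac{54579112099}{2128}$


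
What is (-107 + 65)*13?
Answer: -546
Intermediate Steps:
(-107 + 65)*13 = -42*13 = -546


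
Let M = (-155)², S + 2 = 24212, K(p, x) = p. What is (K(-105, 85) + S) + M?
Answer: 48130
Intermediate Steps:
S = 24210 (S = -2 + 24212 = 24210)
M = 24025
(K(-105, 85) + S) + M = (-105 + 24210) + 24025 = 24105 + 24025 = 48130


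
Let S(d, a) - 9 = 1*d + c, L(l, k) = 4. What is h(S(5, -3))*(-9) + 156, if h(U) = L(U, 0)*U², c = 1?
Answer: -7944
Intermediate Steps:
S(d, a) = 10 + d (S(d, a) = 9 + (1*d + 1) = 9 + (d + 1) = 9 + (1 + d) = 10 + d)
h(U) = 4*U²
h(S(5, -3))*(-9) + 156 = (4*(10 + 5)²)*(-9) + 156 = (4*15²)*(-9) + 156 = (4*225)*(-9) + 156 = 900*(-9) + 156 = -8100 + 156 = -7944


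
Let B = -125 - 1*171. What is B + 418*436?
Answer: 181952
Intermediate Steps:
B = -296 (B = -125 - 171 = -296)
B + 418*436 = -296 + 418*436 = -296 + 182248 = 181952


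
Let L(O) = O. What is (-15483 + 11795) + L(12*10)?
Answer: -3568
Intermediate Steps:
(-15483 + 11795) + L(12*10) = (-15483 + 11795) + 12*10 = -3688 + 120 = -3568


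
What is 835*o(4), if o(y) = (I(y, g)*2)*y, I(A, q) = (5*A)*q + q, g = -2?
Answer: -280560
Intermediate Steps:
I(A, q) = q + 5*A*q (I(A, q) = 5*A*q + q = q + 5*A*q)
o(y) = y*(-4 - 20*y) (o(y) = (-2*(1 + 5*y)*2)*y = ((-2 - 10*y)*2)*y = (-4 - 20*y)*y = y*(-4 - 20*y))
835*o(4) = 835*(4*4*(-1 - 5*4)) = 835*(4*4*(-1 - 20)) = 835*(4*4*(-21)) = 835*(-336) = -280560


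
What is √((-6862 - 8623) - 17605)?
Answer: I*√33090 ≈ 181.91*I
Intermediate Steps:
√((-6862 - 8623) - 17605) = √(-15485 - 17605) = √(-33090) = I*√33090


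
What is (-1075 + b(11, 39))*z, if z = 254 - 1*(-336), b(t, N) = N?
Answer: -611240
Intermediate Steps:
z = 590 (z = 254 + 336 = 590)
(-1075 + b(11, 39))*z = (-1075 + 39)*590 = -1036*590 = -611240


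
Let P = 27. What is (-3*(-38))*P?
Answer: 3078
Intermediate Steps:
(-3*(-38))*P = -3*(-38)*27 = 114*27 = 3078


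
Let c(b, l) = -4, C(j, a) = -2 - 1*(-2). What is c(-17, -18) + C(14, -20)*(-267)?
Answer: -4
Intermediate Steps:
C(j, a) = 0 (C(j, a) = -2 + 2 = 0)
c(-17, -18) + C(14, -20)*(-267) = -4 + 0*(-267) = -4 + 0 = -4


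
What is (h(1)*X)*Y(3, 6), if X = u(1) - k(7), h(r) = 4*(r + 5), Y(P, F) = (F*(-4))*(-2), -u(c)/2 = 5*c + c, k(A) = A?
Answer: -21888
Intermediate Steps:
u(c) = -12*c (u(c) = -2*(5*c + c) = -12*c)
Y(P, F) = 8*F (Y(P, F) = -4*F*(-2) = 8*F)
h(r) = 20 + 4*r (h(r) = 4*(5 + r) = 20 + 4*r)
X = -19 (X = -12*1 - 1*7 = -12 - 7 = -19)
(h(1)*X)*Y(3, 6) = ((20 + 4*1)*(-19))*(8*6) = ((20 + 4)*(-19))*48 = (24*(-19))*48 = -456*48 = -21888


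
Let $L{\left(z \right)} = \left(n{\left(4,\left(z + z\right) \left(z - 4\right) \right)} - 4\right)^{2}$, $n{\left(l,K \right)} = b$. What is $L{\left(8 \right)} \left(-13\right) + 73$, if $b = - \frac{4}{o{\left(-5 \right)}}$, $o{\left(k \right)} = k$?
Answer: $- \frac{1503}{25} \approx -60.12$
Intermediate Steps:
$b = \frac{4}{5}$ ($b = - \frac{4}{-5} = \left(-4\right) \left(- \frac{1}{5}\right) = \frac{4}{5} \approx 0.8$)
$n{\left(l,K \right)} = \frac{4}{5}$
$L{\left(z \right)} = \frac{256}{25}$ ($L{\left(z \right)} = \left(\frac{4}{5} - 4\right)^{2} = \left(- \frac{16}{5}\right)^{2} = \frac{256}{25}$)
$L{\left(8 \right)} \left(-13\right) + 73 = \frac{256}{25} \left(-13\right) + 73 = - \frac{3328}{25} + 73 = - \frac{1503}{25}$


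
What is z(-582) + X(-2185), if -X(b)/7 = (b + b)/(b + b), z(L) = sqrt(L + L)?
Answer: -7 + 2*I*sqrt(291) ≈ -7.0 + 34.117*I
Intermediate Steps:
z(L) = sqrt(2)*sqrt(L) (z(L) = sqrt(2*L) = sqrt(2)*sqrt(L))
X(b) = -7 (X(b) = -7*(b + b)/(b + b) = -7*2*b/(2*b) = -7*2*b*1/(2*b) = -7*1 = -7)
z(-582) + X(-2185) = sqrt(2)*sqrt(-582) - 7 = sqrt(2)*(I*sqrt(582)) - 7 = 2*I*sqrt(291) - 7 = -7 + 2*I*sqrt(291)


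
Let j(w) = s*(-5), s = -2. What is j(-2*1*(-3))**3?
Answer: 1000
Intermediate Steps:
j(w) = 10 (j(w) = -2*(-5) = 10)
j(-2*1*(-3))**3 = 10**3 = 1000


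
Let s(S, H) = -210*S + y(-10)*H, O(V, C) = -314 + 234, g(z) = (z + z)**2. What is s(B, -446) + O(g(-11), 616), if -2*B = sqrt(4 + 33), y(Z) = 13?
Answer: -5878 + 105*sqrt(37) ≈ -5239.3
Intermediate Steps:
g(z) = 4*z**2 (g(z) = (2*z)**2 = 4*z**2)
O(V, C) = -80
B = -sqrt(37)/2 (B = -sqrt(4 + 33)/2 = -sqrt(37)/2 ≈ -3.0414)
s(S, H) = -210*S + 13*H
s(B, -446) + O(g(-11), 616) = (-(-105)*sqrt(37) + 13*(-446)) - 80 = (105*sqrt(37) - 5798) - 80 = (-5798 + 105*sqrt(37)) - 80 = -5878 + 105*sqrt(37)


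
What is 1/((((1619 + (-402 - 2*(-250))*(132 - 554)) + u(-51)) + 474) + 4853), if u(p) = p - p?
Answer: -1/34410 ≈ -2.9061e-5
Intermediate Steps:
u(p) = 0
1/((((1619 + (-402 - 2*(-250))*(132 - 554)) + u(-51)) + 474) + 4853) = 1/((((1619 + (-402 - 2*(-250))*(132 - 554)) + 0) + 474) + 4853) = 1/((((1619 + (-402 + 500)*(-422)) + 0) + 474) + 4853) = 1/((((1619 + 98*(-422)) + 0) + 474) + 4853) = 1/((((1619 - 41356) + 0) + 474) + 4853) = 1/(((-39737 + 0) + 474) + 4853) = 1/((-39737 + 474) + 4853) = 1/(-39263 + 4853) = 1/(-34410) = -1/34410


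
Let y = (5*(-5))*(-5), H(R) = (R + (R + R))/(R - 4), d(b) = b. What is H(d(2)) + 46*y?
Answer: 5747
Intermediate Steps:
H(R) = 3*R/(-4 + R) (H(R) = (R + 2*R)/(-4 + R) = (3*R)/(-4 + R) = 3*R/(-4 + R))
y = 125 (y = -25*(-5) = 125)
H(d(2)) + 46*y = 3*2/(-4 + 2) + 46*125 = 3*2/(-2) + 5750 = 3*2*(-1/2) + 5750 = -3 + 5750 = 5747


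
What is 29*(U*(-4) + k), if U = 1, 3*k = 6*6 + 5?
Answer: 841/3 ≈ 280.33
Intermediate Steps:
k = 41/3 (k = (6*6 + 5)/3 = (36 + 5)/3 = (⅓)*41 = 41/3 ≈ 13.667)
29*(U*(-4) + k) = 29*(1*(-4) + 41/3) = 29*(-4 + 41/3) = 29*(29/3) = 841/3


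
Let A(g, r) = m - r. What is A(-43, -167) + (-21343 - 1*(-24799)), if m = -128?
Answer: 3495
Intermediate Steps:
A(g, r) = -128 - r
A(-43, -167) + (-21343 - 1*(-24799)) = (-128 - 1*(-167)) + (-21343 - 1*(-24799)) = (-128 + 167) + (-21343 + 24799) = 39 + 3456 = 3495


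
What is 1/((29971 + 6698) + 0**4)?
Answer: 1/36669 ≈ 2.7271e-5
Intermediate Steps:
1/((29971 + 6698) + 0**4) = 1/(36669 + 0) = 1/36669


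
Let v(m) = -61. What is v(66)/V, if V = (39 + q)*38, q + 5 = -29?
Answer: -61/190 ≈ -0.32105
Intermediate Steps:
q = -34 (q = -5 - 29 = -34)
V = 190 (V = (39 - 34)*38 = 5*38 = 190)
v(66)/V = -61/190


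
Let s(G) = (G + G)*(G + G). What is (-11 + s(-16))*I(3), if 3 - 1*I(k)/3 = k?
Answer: 0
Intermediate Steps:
s(G) = 4*G² (s(G) = (2*G)*(2*G) = 4*G²)
I(k) = 9 - 3*k
(-11 + s(-16))*I(3) = (-11 + 4*(-16)²)*(9 - 3*3) = (-11 + 4*256)*(9 - 9) = (-11 + 1024)*0 = 1013*0 = 0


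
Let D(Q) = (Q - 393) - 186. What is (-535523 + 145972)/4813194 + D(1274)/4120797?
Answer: -533971807439/6611398465206 ≈ -0.080765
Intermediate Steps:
D(Q) = -579 + Q (D(Q) = (-393 + Q) - 186 = -579 + Q)
(-535523 + 145972)/4813194 + D(1274)/4120797 = (-535523 + 145972)/4813194 + (-579 + 1274)/4120797 = -389551*1/4813194 + 695*(1/4120797) = -389551/4813194 + 695/4120797 = -533971807439/6611398465206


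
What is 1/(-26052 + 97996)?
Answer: 1/71944 ≈ 1.3900e-5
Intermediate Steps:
1/(-26052 + 97996) = 1/71944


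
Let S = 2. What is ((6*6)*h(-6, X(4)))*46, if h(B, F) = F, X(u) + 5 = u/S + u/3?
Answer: -2760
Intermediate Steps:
X(u) = -5 + 5*u/6 (X(u) = -5 + (u/2 + u/3) = -5 + 5*u/6)
((6*6)*h(-6, X(4)))*46 = ((6*6)*(-5 + (⅚)*4))*46 = (36*(-5 + 10/3))*46 = (36*(-5/3))*46 = -60*46 = -2760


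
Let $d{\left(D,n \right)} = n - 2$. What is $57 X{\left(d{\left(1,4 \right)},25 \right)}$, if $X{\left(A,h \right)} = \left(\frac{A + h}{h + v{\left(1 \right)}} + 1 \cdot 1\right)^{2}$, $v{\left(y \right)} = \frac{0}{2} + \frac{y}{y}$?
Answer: $\frac{160113}{676} \approx 236.85$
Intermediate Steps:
$v{\left(y \right)} = 1$ ($v{\left(y \right)} = 0 \cdot \frac{1}{2} + 1 = 0 + 1 = 1$)
$d{\left(D,n \right)} = -2 + n$
$X{\left(A,h \right)} = \left(1 + \frac{A + h}{1 + h}\right)^{2}$ ($X{\left(A,h \right)} = \left(\frac{A + h}{h + 1} + 1 \cdot 1\right)^{2} = \left(\frac{A + h}{1 + h} + 1\right)^{2} = \left(1 + \frac{A + h}{1 + h}\right)^{2}$)
$57 X{\left(d{\left(1,4 \right)},25 \right)} = 57 \frac{\left(1 + \left(-2 + 4\right) + 2 \cdot 25\right)^{2}}{\left(1 + 25\right)^{2}} = 57 \frac{\left(1 + 2 + 50\right)^{2}}{676} = 57 \frac{53^{2}}{676} = 57 \cdot \frac{1}{676} \cdot 2809 = 57 \cdot \frac{2809}{676} = \frac{160113}{676}$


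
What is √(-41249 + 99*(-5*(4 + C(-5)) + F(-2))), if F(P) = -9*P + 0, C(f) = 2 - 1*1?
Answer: I*√41942 ≈ 204.8*I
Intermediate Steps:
C(f) = 1 (C(f) = 2 - 1 = 1)
F(P) = -9*P
√(-41249 + 99*(-5*(4 + C(-5)) + F(-2))) = √(-41249 + 99*(-5*(4 + 1) - 9*(-2))) = √(-41249 + 99*(-5*5 + 18)) = √(-41249 + 99*(-25 + 18)) = √(-41249 + 99*(-7)) = √(-41249 - 693) = √(-41942) = I*√41942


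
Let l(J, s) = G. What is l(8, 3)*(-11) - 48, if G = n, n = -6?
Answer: 18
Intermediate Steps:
G = -6
l(J, s) = -6
l(8, 3)*(-11) - 48 = -6*(-11) - 48 = 66 - 48 = 18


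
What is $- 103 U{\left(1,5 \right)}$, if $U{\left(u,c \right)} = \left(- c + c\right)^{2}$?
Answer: $0$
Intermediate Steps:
$U{\left(u,c \right)} = 0$ ($U{\left(u,c \right)} = 0^{2} = 0$)
$- 103 U{\left(1,5 \right)} = \left(-103\right) 0 = 0$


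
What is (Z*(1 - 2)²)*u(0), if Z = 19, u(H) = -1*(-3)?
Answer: 57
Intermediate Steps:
u(H) = 3
(Z*(1 - 2)²)*u(0) = (19*(1 - 2)²)*3 = (19*(-1)²)*3 = (19*1)*3 = 19*3 = 57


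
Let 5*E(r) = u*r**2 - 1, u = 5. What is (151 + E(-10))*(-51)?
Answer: -63954/5 ≈ -12791.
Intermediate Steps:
E(r) = -1/5 + r**2 (E(r) = (5*r**2 - 1)/5 = (-1 + 5*r**2)/5 = -1/5 + r**2)
(151 + E(-10))*(-51) = (151 + (-1/5 + (-10)**2))*(-51) = (151 + (-1/5 + 100))*(-51) = (151 + 499/5)*(-51) = (1254/5)*(-51) = -63954/5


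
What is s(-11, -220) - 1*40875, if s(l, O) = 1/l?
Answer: -449626/11 ≈ -40875.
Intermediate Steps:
s(-11, -220) - 1*40875 = 1/(-11) - 1*40875 = -1/11 - 40875 = -449626/11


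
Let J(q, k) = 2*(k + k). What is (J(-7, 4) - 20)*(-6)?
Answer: 24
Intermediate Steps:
J(q, k) = 4*k (J(q, k) = 2*(2*k) = 4*k)
(J(-7, 4) - 20)*(-6) = (4*4 - 20)*(-6) = (16 - 20)*(-6) = -4*(-6) = 24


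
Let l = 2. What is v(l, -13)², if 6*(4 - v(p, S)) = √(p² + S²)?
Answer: (24 - √173)²/36 ≈ 3.2683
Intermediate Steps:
v(p, S) = 4 - √(S² + p²)/6 (v(p, S) = 4 - √(p² + S²)/6 = 4 - √(S² + p²)/6)
v(l, -13)² = (4 - √((-13)² + 2²)/6)² = (4 - √(169 + 4)/6)² = (4 - √173/6)²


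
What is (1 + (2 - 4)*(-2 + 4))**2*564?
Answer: 5076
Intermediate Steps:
(1 + (2 - 4)*(-2 + 4))**2*564 = (1 - 2*2)**2*564 = (1 - 4)**2*564 = (-3)**2*564 = 9*564 = 5076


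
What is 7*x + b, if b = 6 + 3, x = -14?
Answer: -89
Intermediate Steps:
b = 9
7*x + b = 7*(-14) + 9 = -98 + 9 = -89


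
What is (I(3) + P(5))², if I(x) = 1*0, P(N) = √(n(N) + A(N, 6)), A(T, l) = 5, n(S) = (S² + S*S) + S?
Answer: 60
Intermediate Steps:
n(S) = S + 2*S² (n(S) = (S² + S²) + S = 2*S² + S = S + 2*S²)
P(N) = √(5 + N*(1 + 2*N)) (P(N) = √(N*(1 + 2*N) + 5) = √(5 + N*(1 + 2*N)))
I(x) = 0
(I(3) + P(5))² = (0 + √(5 + 5*(1 + 2*5)))² = (0 + √(5 + 5*(1 + 10)))² = (0 + √(5 + 5*11))² = (0 + √(5 + 55))² = (0 + √60)² = (0 + 2*√15)² = (2*√15)² = 60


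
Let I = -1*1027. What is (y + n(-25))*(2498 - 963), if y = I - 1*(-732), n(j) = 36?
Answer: -397565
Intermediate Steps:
I = -1027
y = -295 (y = -1027 - 1*(-732) = -1027 + 732 = -295)
(y + n(-25))*(2498 - 963) = (-295 + 36)*(2498 - 963) = -259*1535 = -397565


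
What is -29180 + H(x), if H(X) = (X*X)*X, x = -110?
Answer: -1360180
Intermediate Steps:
H(X) = X³ (H(X) = X²*X = X³)
-29180 + H(x) = -29180 + (-110)³ = -29180 - 1331000 = -1360180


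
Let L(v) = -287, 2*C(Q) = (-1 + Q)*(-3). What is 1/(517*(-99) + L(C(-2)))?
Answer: -1/51470 ≈ -1.9429e-5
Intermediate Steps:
C(Q) = 3/2 - 3*Q/2 (C(Q) = ((-1 + Q)*(-3))/2 = (3 - 3*Q)/2 = 3/2 - 3*Q/2)
1/(517*(-99) + L(C(-2))) = 1/(517*(-99) - 287) = 1/(-51183 - 287) = 1/(-51470) = -1/51470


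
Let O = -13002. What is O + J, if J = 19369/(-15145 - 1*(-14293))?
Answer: -11097073/852 ≈ -13025.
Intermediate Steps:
J = -19369/852 (J = 19369/(-15145 + 14293) = 19369/(-852) = 19369*(-1/852) = -19369/852 ≈ -22.734)
O + J = -13002 - 19369/852 = -11097073/852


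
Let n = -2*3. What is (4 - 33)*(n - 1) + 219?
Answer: 422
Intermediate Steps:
n = -6
(4 - 33)*(n - 1) + 219 = (4 - 33)*(-6 - 1) + 219 = -29*(-7) + 219 = 203 + 219 = 422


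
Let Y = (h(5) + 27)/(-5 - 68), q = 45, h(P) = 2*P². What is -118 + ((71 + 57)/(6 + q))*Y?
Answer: -449170/3723 ≈ -120.65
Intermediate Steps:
Y = -77/73 (Y = (2*5² + 27)/(-5 - 68) = (2*25 + 27)/(-73) = (50 + 27)*(-1/73) = 77*(-1/73) = -77/73 ≈ -1.0548)
-118 + ((71 + 57)/(6 + q))*Y = -118 + ((71 + 57)/(6 + 45))*(-77/73) = -118 + (128/51)*(-77/73) = -118 - 9856/3723 = -449170/3723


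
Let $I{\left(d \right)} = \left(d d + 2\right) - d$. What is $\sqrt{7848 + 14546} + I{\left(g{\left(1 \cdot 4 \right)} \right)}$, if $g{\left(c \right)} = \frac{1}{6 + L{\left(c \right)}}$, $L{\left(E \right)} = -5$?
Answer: $2 + \sqrt{22394} \approx 151.65$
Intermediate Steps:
$g{\left(c \right)} = 1$ ($g{\left(c \right)} = \frac{1}{6 - 5} = 1^{-1} = 1$)
$I{\left(d \right)} = 2 + d^{2} - d$ ($I{\left(d \right)} = \left(d^{2} + 2\right) - d = \left(2 + d^{2}\right) - d = 2 + d^{2} - d$)
$\sqrt{7848 + 14546} + I{\left(g{\left(1 \cdot 4 \right)} \right)} = \sqrt{7848 + 14546} + \left(2 + 1^{2} - 1\right) = \sqrt{22394} + \left(2 + 1 - 1\right) = \sqrt{22394} + 2 = 2 + \sqrt{22394}$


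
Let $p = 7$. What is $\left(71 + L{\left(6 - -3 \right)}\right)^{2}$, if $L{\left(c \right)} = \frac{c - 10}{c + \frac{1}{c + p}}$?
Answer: $\frac{105657841}{21025} \approx 5025.3$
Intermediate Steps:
$L{\left(c \right)} = \frac{-10 + c}{c + \frac{1}{7 + c}}$ ($L{\left(c \right)} = \frac{c - 10}{c + \frac{1}{c + 7}} = \frac{-10 + c}{c + \frac{1}{7 + c}}$)
$\left(71 + L{\left(6 - -3 \right)}\right)^{2} = \left(71 + \frac{-70 + \left(6 - -3\right)^{2} - 3 \left(6 - -3\right)}{1 + \left(6 - -3\right)^{2} + 7 \left(6 - -3\right)}\right)^{2} = \left(71 + \frac{-70 + \left(6 + 3\right)^{2} - 3 \left(6 + 3\right)}{1 + \left(6 + 3\right)^{2} + 7 \left(6 + 3\right)}\right)^{2} = \left(71 + \frac{-70 + 9^{2} - 27}{1 + 9^{2} + 7 \cdot 9}\right)^{2} = \left(71 + \frac{-70 + 81 - 27}{1 + 81 + 63}\right)^{2} = \left(71 + \frac{1}{145} \left(-16\right)\right)^{2} = \left(71 - \frac{16}{145}\right)^{2} = \left(\frac{10279}{145}\right)^{2} = \frac{105657841}{21025}$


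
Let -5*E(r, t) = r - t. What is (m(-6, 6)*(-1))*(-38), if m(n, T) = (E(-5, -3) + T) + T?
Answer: 2356/5 ≈ 471.20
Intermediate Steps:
E(r, t) = -r/5 + t/5 (E(r, t) = -(r - t)/5 = -r/5 + t/5)
m(n, T) = 2/5 + 2*T (m(n, T) = ((-1/5*(-5) + (1/5)*(-3)) + T) + T = ((1 - 3/5) + T) + T = (2/5 + T) + T = 2/5 + 2*T)
(m(-6, 6)*(-1))*(-38) = ((2/5 + 2*6)*(-1))*(-38) = ((2/5 + 12)*(-1))*(-38) = ((62/5)*(-1))*(-38) = -62/5*(-38) = 2356/5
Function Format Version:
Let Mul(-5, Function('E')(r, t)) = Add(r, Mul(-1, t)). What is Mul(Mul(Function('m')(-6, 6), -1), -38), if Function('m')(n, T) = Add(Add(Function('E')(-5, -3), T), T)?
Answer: Rational(2356, 5) ≈ 471.20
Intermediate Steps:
Function('E')(r, t) = Add(Mul(Rational(-1, 5), r), Mul(Rational(1, 5), t)) (Function('E')(r, t) = Mul(Rational(-1, 5), Add(r, Mul(-1, t))) = Add(Mul(Rational(-1, 5), r), Mul(Rational(1, 5), t)))
Function('m')(n, T) = Add(Rational(2, 5), Mul(2, T)) (Function('m')(n, T) = Add(Add(Add(Mul(Rational(-1, 5), -5), Mul(Rational(1, 5), -3)), T), T) = Add(Add(Add(1, Rational(-3, 5)), T), T) = Add(Add(Rational(2, 5), T), T) = Add(Rational(2, 5), Mul(2, T)))
Mul(Mul(Function('m')(-6, 6), -1), -38) = Mul(Mul(Add(Rational(2, 5), Mul(2, 6)), -1), -38) = Mul(Mul(Add(Rational(2, 5), 12), -1), -38) = Mul(Mul(Rational(62, 5), -1), -38) = Mul(Rational(-62, 5), -38) = Rational(2356, 5)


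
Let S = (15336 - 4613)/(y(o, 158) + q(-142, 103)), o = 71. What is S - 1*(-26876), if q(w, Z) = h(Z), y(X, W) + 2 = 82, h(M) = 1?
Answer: 2187679/81 ≈ 27008.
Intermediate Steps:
y(X, W) = 80 (y(X, W) = -2 + 82 = 80)
q(w, Z) = 1
S = 10723/81 (S = (15336 - 4613)/(80 + 1) = 10723/81 ≈ 132.38)
S - 1*(-26876) = 10723/81 - 1*(-26876) = 10723/81 + 26876 = 2187679/81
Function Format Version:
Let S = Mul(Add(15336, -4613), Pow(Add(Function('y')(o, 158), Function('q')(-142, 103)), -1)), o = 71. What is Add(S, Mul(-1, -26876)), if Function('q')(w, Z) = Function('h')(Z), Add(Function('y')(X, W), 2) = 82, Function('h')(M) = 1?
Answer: Rational(2187679, 81) ≈ 27008.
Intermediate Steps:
Function('y')(X, W) = 80 (Function('y')(X, W) = Add(-2, 82) = 80)
Function('q')(w, Z) = 1
S = Rational(10723, 81) (S = Mul(Add(15336, -4613), Pow(Add(80, 1), -1)) = Mul(10723, Pow(81, -1)) = Mul(10723, Rational(1, 81)) = Rational(10723, 81) ≈ 132.38)
Add(S, Mul(-1, -26876)) = Add(Rational(10723, 81), Mul(-1, -26876)) = Add(Rational(10723, 81), 26876) = Rational(2187679, 81)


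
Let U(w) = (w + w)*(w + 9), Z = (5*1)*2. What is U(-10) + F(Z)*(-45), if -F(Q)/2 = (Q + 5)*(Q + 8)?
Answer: 24320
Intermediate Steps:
Z = 10 (Z = 5*2 = 10)
U(w) = 2*w*(9 + w) (U(w) = (2*w)*(9 + w) = 2*w*(9 + w))
F(Q) = -2*(5 + Q)*(8 + Q) (F(Q) = -2*(Q + 5)*(Q + 8) = -2*(5 + Q)*(8 + Q))
U(-10) + F(Z)*(-45) = 2*(-10)*(9 - 10) + (-80 - 26*10 - 2*10²)*(-45) = 2*(-10)*(-1) + (-80 - 260 - 2*100)*(-45) = 20 + (-80 - 260 - 200)*(-45) = 20 - 540*(-45) = 20 + 24300 = 24320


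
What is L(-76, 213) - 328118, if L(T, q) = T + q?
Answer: -327981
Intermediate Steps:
L(-76, 213) - 328118 = (-76 + 213) - 328118 = 137 - 328118 = -327981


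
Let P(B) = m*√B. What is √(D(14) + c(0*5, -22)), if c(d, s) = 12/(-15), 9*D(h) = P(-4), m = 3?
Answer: √(-180 + 150*I)/15 ≈ 0.34739 + 0.95952*I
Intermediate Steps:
P(B) = 3*√B
D(h) = 2*I/3 (D(h) = (3*√(-4))/9 = (3*(2*I))/9 = (6*I)/9 = 2*I/3)
c(d, s) = -⅘ (c(d, s) = 12*(-1/15) = -⅘)
√(D(14) + c(0*5, -22)) = √(2*I/3 - ⅘) = √(-⅘ + 2*I/3)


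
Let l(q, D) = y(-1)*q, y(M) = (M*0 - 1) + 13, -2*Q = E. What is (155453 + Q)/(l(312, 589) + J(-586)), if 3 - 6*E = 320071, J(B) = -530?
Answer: 273188/4821 ≈ 56.666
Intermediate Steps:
E = -160034/3 (E = ½ - ⅙*320071 = ½ - 320071/6 = -160034/3 ≈ -53345.)
Q = 80017/3 (Q = -½*(-160034/3) = 80017/3 ≈ 26672.)
y(M) = 12 (y(M) = (0 - 1) + 13 = -1 + 13 = 12)
l(q, D) = 12*q
(155453 + Q)/(l(312, 589) + J(-586)) = (155453 + 80017/3)/(12*312 - 530) = 546376/(3*(3744 - 530)) = (546376/3)/3214 = (546376/3)*(1/3214) = 273188/4821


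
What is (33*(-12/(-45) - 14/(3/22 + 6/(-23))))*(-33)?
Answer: -613712/5 ≈ -1.2274e+5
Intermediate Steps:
(33*(-12/(-45) - 14/(3/22 + 6/(-23))))*(-33) = (33*(-12*(-1/45) - 14/(3*(1/22) + 6*(-1/23))))*(-33) = (33*(4/15 - 14/(3/22 - 6/23)))*(-33) = (33*(4/15 - 14/(-63/506)))*(-33) = (33*(4/15 - 14*(-506/63)))*(-33) = (33*(4/15 + 1012/9))*(-33) = (33*(5072/45))*(-33) = (55792/15)*(-33) = -613712/5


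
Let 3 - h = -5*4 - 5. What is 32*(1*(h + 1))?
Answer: 928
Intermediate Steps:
h = 28 (h = 3 - (-5*4 - 5) = 3 - (-20 - 5) = 3 - 1*(-25) = 3 + 25 = 28)
32*(1*(h + 1)) = 32*(1*(28 + 1)) = 32*(1*29) = 32*29 = 928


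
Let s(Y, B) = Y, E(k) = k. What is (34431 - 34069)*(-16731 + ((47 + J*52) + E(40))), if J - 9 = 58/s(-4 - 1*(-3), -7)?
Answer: -6947504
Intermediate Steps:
J = -49 (J = 9 + 58/(-4 - 1*(-3)) = 9 + 58/(-4 + 3) = 9 + 58/(-1) = 9 + 58*(-1) = 9 - 58 = -49)
(34431 - 34069)*(-16731 + ((47 + J*52) + E(40))) = (34431 - 34069)*(-16731 + ((47 - 49*52) + 40)) = 362*(-16731 + ((47 - 2548) + 40)) = 362*(-16731 + (-2501 + 40)) = 362*(-16731 - 2461) = 362*(-19192) = -6947504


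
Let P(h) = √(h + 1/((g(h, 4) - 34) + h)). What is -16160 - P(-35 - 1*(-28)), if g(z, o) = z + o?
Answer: -16160 - I*√3399/22 ≈ -16160.0 - 2.65*I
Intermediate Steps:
g(z, o) = o + z
P(h) = √(h + 1/(-30 + 2*h)) (P(h) = √(h + 1/(((4 + h) - 34) + h)) = √(h + 1/((-30 + h) + h)) = √(h + 1/(-30 + 2*h)))
-16160 - P(-35 - 1*(-28)) = -16160 - √2*√(1/(-15 + (-35 - 1*(-28))) + 2*(-35 - 1*(-28)))/2 = -16160 - √2*√(1/(-15 + (-35 + 28)) + 2*(-35 + 28))/2 = -16160 - √2*√(1/(-15 - 7) + 2*(-7))/2 = -16160 - √2*√(1/(-22) - 14)/2 = -16160 - √2*√(-1/22 - 14)/2 = -16160 - √2*√(-309/22)/2 = -16160 - √2*I*√6798/22/2 = -16160 - I*√3399/22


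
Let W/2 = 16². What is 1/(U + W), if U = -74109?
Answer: -1/73597 ≈ -1.3588e-5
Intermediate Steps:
W = 512 (W = 2*16² = 2*256 = 512)
1/(U + W) = 1/(-74109 + 512) = 1/(-73597) = -1/73597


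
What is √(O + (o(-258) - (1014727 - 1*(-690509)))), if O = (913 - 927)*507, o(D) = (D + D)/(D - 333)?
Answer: I*√66453936322/197 ≈ 1308.6*I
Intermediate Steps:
o(D) = 2*D/(-333 + D) (o(D) = (2*D)/(-333 + D) = 2*D/(-333 + D))
O = -7098 (O = -14*507 = -7098)
√(O + (o(-258) - (1014727 - 1*(-690509)))) = √(-7098 + (2*(-258)/(-333 - 258) - (1014727 - 1*(-690509)))) = √(-7098 + (2*(-258)/(-591) - (1014727 + 690509))) = √(-7098 + (2*(-258)*(-1/591) - 1*1705236)) = √(-7098 + (172/197 - 1705236)) = √(-7098 - 335931320/197) = √(-337329626/197) = I*√66453936322/197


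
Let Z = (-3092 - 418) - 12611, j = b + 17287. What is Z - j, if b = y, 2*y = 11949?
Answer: -78765/2 ≈ -39383.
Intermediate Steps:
y = 11949/2 (y = (½)*11949 = 11949/2 ≈ 5974.5)
b = 11949/2 ≈ 5974.5
j = 46523/2 (j = 11949/2 + 17287 = 46523/2 ≈ 23262.)
Z = -16121 (Z = -3510 - 12611 = -16121)
Z - j = -16121 - 1*46523/2 = -16121 - 46523/2 = -78765/2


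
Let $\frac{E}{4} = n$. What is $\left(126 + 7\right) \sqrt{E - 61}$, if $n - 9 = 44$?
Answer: $133 \sqrt{151} \approx 1634.3$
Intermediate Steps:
$n = 53$ ($n = 9 + 44 = 53$)
$E = 212$ ($E = 4 \cdot 53 = 212$)
$\left(126 + 7\right) \sqrt{E - 61} = \left(126 + 7\right) \sqrt{212 - 61} = 133 \sqrt{151}$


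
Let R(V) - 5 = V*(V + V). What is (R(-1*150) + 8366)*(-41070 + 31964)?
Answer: -485996326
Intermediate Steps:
R(V) = 5 + 2*V² (R(V) = 5 + V*(V + V) = 5 + V*(2*V) = 5 + 2*V²)
(R(-1*150) + 8366)*(-41070 + 31964) = ((5 + 2*(-1*150)²) + 8366)*(-41070 + 31964) = ((5 + 2*(-150)²) + 8366)*(-9106) = ((5 + 2*22500) + 8366)*(-9106) = ((5 + 45000) + 8366)*(-9106) = (45005 + 8366)*(-9106) = 53371*(-9106) = -485996326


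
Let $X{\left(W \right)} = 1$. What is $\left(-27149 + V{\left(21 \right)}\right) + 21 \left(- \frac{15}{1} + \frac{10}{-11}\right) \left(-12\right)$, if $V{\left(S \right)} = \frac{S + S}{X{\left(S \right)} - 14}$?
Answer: $- \frac{3309469}{143} \approx -23143.0$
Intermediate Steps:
$V{\left(S \right)} = - \frac{2 S}{13}$ ($V{\left(S \right)} = \frac{S + S}{1 - 14} = \frac{2 S}{-13} = 2 S \left(- \frac{1}{13}\right) = - \frac{2 S}{13}$)
$\left(-27149 + V{\left(21 \right)}\right) + 21 \left(- \frac{15}{1} + \frac{10}{-11}\right) \left(-12\right) = \left(-27149 - \frac{42}{13}\right) + 21 \left(- \frac{15}{1} + \frac{10}{-11}\right) \left(-12\right) = \left(-27149 - \frac{42}{13}\right) + 21 \left(\left(-15\right) 1 + 10 \left(- \frac{1}{11}\right)\right) \left(-12\right) = - \frac{352979}{13} + 21 \left(-15 - \frac{10}{11}\right) \left(-12\right) = - \frac{352979}{13} + 21 \left(- \frac{175}{11}\right) \left(-12\right) = - \frac{352979}{13} - - \frac{44100}{11} = - \frac{352979}{13} + \frac{44100}{11} = - \frac{3309469}{143}$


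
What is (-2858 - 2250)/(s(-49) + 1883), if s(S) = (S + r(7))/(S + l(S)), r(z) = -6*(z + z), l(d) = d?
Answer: -71512/26381 ≈ -2.7107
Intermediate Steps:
r(z) = -12*z
s(S) = (-84 + S)/(2*S) (s(S) = (S - 12*7)/(S + S) = (S - 84)/((2*S)) = (-84 + S)*(1/(2*S)) = (-84 + S)/(2*S))
(-2858 - 2250)/(s(-49) + 1883) = (-2858 - 2250)/((½)*(-84 - 49)/(-49) + 1883) = -5108/((½)*(-1/49)*(-133) + 1883) = -5108/(19/14 + 1883) = -5108/26381/14 = -5108*14/26381 = -71512/26381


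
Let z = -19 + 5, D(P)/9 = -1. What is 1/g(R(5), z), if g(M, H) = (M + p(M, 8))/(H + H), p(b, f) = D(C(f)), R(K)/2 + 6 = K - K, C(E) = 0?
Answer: 4/3 ≈ 1.3333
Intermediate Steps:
D(P) = -9 (D(P) = 9*(-1) = -9)
R(K) = -12 (R(K) = -12 + 2*(K - K) = -12 + 2*0 = -12 + 0 = -12)
p(b, f) = -9
z = -14
g(M, H) = (-9 + M)/(2*H) (g(M, H) = (M - 9)/(H + H) = (-9 + M)/((2*H)) = (-9 + M)*(1/(2*H)) = (-9 + M)/(2*H))
1/g(R(5), z) = 1/((½)*(-9 - 12)/(-14)) = 1/((½)*(-1/14)*(-21)) = 1/(¾) = 4/3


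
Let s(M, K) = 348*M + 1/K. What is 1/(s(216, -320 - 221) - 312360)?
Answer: -541/128320873 ≈ -4.2160e-6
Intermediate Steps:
s(M, K) = 1/K + 348*M
1/(s(216, -320 - 221) - 312360) = 1/((1/(-320 - 221) + 348*216) - 312360) = 1/((1/(-541) + 75168) - 312360) = 1/((-1/541 + 75168) - 312360) = 1/(40665887/541 - 312360) = 1/(-128320873/541) = -541/128320873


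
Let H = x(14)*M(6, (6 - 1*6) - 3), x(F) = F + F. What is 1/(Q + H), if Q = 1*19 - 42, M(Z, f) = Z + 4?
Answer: 1/257 ≈ 0.0038911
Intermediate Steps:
x(F) = 2*F
M(Z, f) = 4 + Z
Q = -23 (Q = 19 - 42 = -23)
H = 280 (H = (2*14)*(4 + 6) = 28*10 = 280)
1/(Q + H) = 1/(-23 + 280) = 1/257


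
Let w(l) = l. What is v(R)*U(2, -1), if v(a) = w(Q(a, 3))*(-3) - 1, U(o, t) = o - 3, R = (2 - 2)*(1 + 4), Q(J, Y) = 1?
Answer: 4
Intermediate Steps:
R = 0 (R = 0*5 = 0)
U(o, t) = -3 + o
v(a) = -4 (v(a) = 1*(-3) - 1 = -3 - 1 = -4)
v(R)*U(2, -1) = -4*(-3 + 2) = -4*(-1) = 4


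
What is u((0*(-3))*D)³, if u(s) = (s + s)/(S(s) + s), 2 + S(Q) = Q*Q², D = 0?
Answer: 0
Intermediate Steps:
S(Q) = -2 + Q³ (S(Q) = -2 + Q*Q² = -2 + Q³)
u(s) = 2*s/(-2 + s + s³) (u(s) = (s + s)/((-2 + s³) + s) = (2*s)/(-2 + s + s³) = 2*s/(-2 + s + s³))
u((0*(-3))*D)³ = (2*((0*(-3))*0)/(-2 + (0*(-3))*0 + ((0*(-3))*0)³))³ = (2*(0*0)/(-2 + 0*0 + (0*0)³))³ = (2*0/(-2 + 0 + 0³))³ = (2*0/(-2 + 0 + 0))³ = (2*0/(-2))³ = (2*0*(-½))³ = 0³ = 0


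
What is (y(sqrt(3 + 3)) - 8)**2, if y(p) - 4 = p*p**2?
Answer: 232 - 48*sqrt(6) ≈ 114.42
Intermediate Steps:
y(p) = 4 + p**3 (y(p) = 4 + p*p**2 = 4 + p**3)
(y(sqrt(3 + 3)) - 8)**2 = ((4 + (sqrt(3 + 3))**3) - 8)**2 = ((4 + (sqrt(6))**3) - 8)**2 = ((4 + 6*sqrt(6)) - 8)**2 = (-4 + 6*sqrt(6))**2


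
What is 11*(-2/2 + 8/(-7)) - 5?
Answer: -200/7 ≈ -28.571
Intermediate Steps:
11*(-2/2 + 8/(-7)) - 5 = 11*(-2*1/2 + 8*(-1/7)) - 5 = 11*(-1 - 8/7) - 5 = 11*(-15/7) - 5 = -165/7 - 5 = -200/7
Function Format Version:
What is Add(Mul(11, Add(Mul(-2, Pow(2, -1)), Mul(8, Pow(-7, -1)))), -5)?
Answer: Rational(-200, 7) ≈ -28.571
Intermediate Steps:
Add(Mul(11, Add(Mul(-2, Pow(2, -1)), Mul(8, Pow(-7, -1)))), -5) = Add(Mul(11, Add(Mul(-2, Rational(1, 2)), Mul(8, Rational(-1, 7)))), -5) = Add(Mul(11, Add(-1, Rational(-8, 7))), -5) = Add(Mul(11, Rational(-15, 7)), -5) = Add(Rational(-165, 7), -5) = Rational(-200, 7)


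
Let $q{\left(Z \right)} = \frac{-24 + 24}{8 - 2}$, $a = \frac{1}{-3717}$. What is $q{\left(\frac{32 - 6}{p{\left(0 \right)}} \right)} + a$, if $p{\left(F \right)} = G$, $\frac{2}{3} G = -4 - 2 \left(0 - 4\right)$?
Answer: $- \frac{1}{3717} \approx -0.00026903$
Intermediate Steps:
$G = 6$ ($G = \frac{3 \left(-4 - 2 \left(0 - 4\right)\right)}{2} = \frac{3 \left(-4 - -8\right)}{2} = \frac{3 \left(-4 + 8\right)}{2} = \frac{3}{2} \cdot 4 = 6$)
$p{\left(F \right)} = 6$
$a = - \frac{1}{3717} \approx -0.00026903$
$q{\left(Z \right)} = 0$ ($q{\left(Z \right)} = \frac{0}{6} = 0 \cdot \frac{1}{6} = 0$)
$q{\left(\frac{32 - 6}{p{\left(0 \right)}} \right)} + a = 0 - \frac{1}{3717} = - \frac{1}{3717}$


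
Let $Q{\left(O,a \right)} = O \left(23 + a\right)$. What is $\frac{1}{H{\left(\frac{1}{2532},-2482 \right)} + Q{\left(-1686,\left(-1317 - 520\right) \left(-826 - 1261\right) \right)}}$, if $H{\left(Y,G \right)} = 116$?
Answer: $- \frac{1}{6463857496} \approx -1.5471 \cdot 10^{-10}$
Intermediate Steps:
$\frac{1}{H{\left(\frac{1}{2532},-2482 \right)} + Q{\left(-1686,\left(-1317 - 520\right) \left(-826 - 1261\right) \right)}} = \frac{1}{116 - 1686 \left(23 + \left(-1317 - 520\right) \left(-826 - 1261\right)\right)} = \frac{1}{116 - 1686 \left(23 - -3833819\right)} = \frac{1}{116 - 1686 \left(23 + 3833819\right)} = \frac{1}{116 - 6463857612} = \frac{1}{-6463857496} = - \frac{1}{6463857496}$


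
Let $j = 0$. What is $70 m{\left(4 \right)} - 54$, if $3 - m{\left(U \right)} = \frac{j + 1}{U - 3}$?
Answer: $86$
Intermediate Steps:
$m{\left(U \right)} = 3 - \frac{1}{-3 + U}$ ($m{\left(U \right)} = 3 - \frac{0 + 1}{U - 3} = 3 - 1 \frac{1}{-3 + U} = 3 - \frac{1}{-3 + U}$)
$70 m{\left(4 \right)} - 54 = 70 \frac{-10 + 3 \cdot 4}{-3 + 4} - 54 = 70 \frac{-10 + 12}{1} - 54 = 70 \cdot 1 \cdot 2 - 54 = 70 \cdot 2 - 54 = 140 - 54 = 86$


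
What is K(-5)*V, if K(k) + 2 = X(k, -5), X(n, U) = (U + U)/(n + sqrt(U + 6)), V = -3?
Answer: -3/2 ≈ -1.5000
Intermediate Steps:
X(n, U) = 2*U/(n + sqrt(6 + U)) (X(n, U) = (2*U)/(n + sqrt(6 + U)) = 2*U/(n + sqrt(6 + U)))
K(k) = -2 - 10/(1 + k) (K(k) = -2 + 2*(-5)/(k + sqrt(6 - 5)) = -2 + 2*(-5)/(k + sqrt(1)) = -2 + 2*(-5)/(k + 1) = -2 + 2*(-5)/(1 + k) = -2 - 10/(1 + k))
K(-5)*V = (2*(-6 - 1*(-5))/(1 - 5))*(-3) = (2*(-6 + 5)/(-4))*(-3) = (2*(-1/4)*(-1))*(-3) = (1/2)*(-3) = -3/2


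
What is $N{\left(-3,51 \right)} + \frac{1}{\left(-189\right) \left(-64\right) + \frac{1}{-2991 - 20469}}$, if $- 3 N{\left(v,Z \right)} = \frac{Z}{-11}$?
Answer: $\frac{438580433}{283772159} \approx 1.5455$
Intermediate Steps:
$N{\left(v,Z \right)} = \frac{Z}{33}$ ($N{\left(v,Z \right)} = - \frac{Z \frac{1}{-11}}{3} = - \frac{Z \left(- \frac{1}{11}\right)}{3} = - \frac{\left(- \frac{1}{11}\right) Z}{3} = \frac{Z}{33}$)
$N{\left(-3,51 \right)} + \frac{1}{\left(-189\right) \left(-64\right) + \frac{1}{-2991 - 20469}} = \frac{1}{33} \cdot 51 + \frac{1}{\left(-189\right) \left(-64\right) + \frac{1}{-2991 - 20469}} = \frac{17}{11} + \frac{1}{12096 + \frac{1}{-23460}} = \frac{17}{11} + \frac{1}{12096 - \frac{1}{23460}} = \frac{17}{11} + \frac{1}{\frac{283772159}{23460}} = \frac{17}{11} + \frac{23460}{283772159} = \frac{438580433}{283772159}$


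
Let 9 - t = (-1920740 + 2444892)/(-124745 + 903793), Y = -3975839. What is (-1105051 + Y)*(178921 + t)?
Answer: -88531037041841790/97381 ≈ -9.0912e+11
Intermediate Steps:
t = 810910/97381 (t = 9 - (-1920740 + 2444892)/(-124745 + 903793) = 9 - 524152/779048 = 9 - 1*65519/97381 = 9 - 65519/97381 = 810910/97381 ≈ 8.3272)
(-1105051 + Y)*(178921 + t) = (-1105051 - 3975839)*(178921 + 810910/97381) = -5080890*17424316811/97381 = -88531037041841790/97381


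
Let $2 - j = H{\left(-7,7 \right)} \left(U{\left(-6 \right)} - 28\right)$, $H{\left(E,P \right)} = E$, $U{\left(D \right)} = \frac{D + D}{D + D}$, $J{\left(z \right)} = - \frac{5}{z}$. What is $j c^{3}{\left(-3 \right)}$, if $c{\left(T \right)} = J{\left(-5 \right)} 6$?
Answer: $-40392$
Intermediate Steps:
$U{\left(D \right)} = 1$ ($U{\left(D \right)} = \frac{2 D}{2 D} = 2 D \frac{1}{2 D} = 1$)
$c{\left(T \right)} = 6$ ($c{\left(T \right)} = - \frac{5}{-5} \cdot 6 = \left(-5\right) \left(- \frac{1}{5}\right) 6 = 1 \cdot 6 = 6$)
$j = -187$ ($j = 2 - - 7 \left(1 - 28\right) = 2 - \left(-7\right) \left(-27\right) = 2 - 189 = -187$)
$j c^{3}{\left(-3 \right)} = - 187 \cdot 6^{3} = \left(-187\right) 216 = -40392$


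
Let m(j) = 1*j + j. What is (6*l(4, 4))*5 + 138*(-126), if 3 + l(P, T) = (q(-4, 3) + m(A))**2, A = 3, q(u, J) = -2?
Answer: -16998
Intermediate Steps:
m(j) = 2*j (m(j) = j + j = 2*j)
l(P, T) = 13 (l(P, T) = -3 + (-2 + 2*3)**2 = -3 + (-2 + 6)**2 = -3 + 4**2 = -3 + 16 = 13)
(6*l(4, 4))*5 + 138*(-126) = (6*13)*5 + 138*(-126) = 78*5 - 17388 = 390 - 17388 = -16998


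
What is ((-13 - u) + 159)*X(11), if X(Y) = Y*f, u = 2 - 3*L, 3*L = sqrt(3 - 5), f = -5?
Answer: -7920 - 55*I*sqrt(2) ≈ -7920.0 - 77.782*I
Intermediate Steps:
L = I*sqrt(2)/3 (L = sqrt(3 - 5)/3 = sqrt(-2)/3 = (I*sqrt(2))/3 = I*sqrt(2)/3 ≈ 0.4714*I)
u = 2 - I*sqrt(2) ≈ 2.0 - 1.4142*I
X(Y) = -5*Y (X(Y) = Y*(-5) = -5*Y)
((-13 - u) + 159)*X(11) = ((-13 - (2 - I*sqrt(2))) + 159)*(-5*11) = ((-13 + (-2 + I*sqrt(2))) + 159)*(-55) = ((-15 + I*sqrt(2)) + 159)*(-55) = (144 + I*sqrt(2))*(-55) = -7920 - 55*I*sqrt(2)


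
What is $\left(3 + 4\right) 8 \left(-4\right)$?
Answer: $-224$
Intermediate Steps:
$\left(3 + 4\right) 8 \left(-4\right) = 7 \left(-32\right) = -224$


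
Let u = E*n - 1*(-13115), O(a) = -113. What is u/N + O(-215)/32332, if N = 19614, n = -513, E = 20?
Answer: 45045739/317079924 ≈ 0.14206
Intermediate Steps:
u = 2855 (u = 20*(-513) - 1*(-13115) = -10260 + 13115 = 2855)
u/N + O(-215)/32332 = 2855/19614 - 113/32332 = 45045739/317079924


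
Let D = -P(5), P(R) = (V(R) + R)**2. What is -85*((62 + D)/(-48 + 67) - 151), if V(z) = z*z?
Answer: 315095/19 ≈ 16584.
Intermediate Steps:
V(z) = z**2
P(R) = (R + R**2)**2 (P(R) = (R**2 + R)**2 = (R + R**2)**2)
D = -900 (D = -5**2*(1 + 5)**2 = -25*6**2 = -25*36 = -1*900 = -900)
-85*((62 + D)/(-48 + 67) - 151) = -85*((62 - 900)/(-48 + 67) - 151) = -85*(-838/19 - 151) = -85*(-3707/19) = 315095/19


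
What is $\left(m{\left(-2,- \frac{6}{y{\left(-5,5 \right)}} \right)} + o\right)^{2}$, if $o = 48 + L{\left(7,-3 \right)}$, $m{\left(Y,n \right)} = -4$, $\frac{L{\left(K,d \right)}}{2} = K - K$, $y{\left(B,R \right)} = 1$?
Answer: $1936$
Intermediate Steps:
$L{\left(K,d \right)} = 0$ ($L{\left(K,d \right)} = 2 \left(K - K\right) = 2 \cdot 0 = 0$)
$o = 48$ ($o = 48 + 0 = 48$)
$\left(m{\left(-2,- \frac{6}{y{\left(-5,5 \right)}} \right)} + o\right)^{2} = \left(-4 + 48\right)^{2} = 44^{2} = 1936$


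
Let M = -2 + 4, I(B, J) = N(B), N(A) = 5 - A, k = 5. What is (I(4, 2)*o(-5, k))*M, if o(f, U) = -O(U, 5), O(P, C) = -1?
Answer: 2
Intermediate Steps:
o(f, U) = 1 (o(f, U) = -1*(-1) = 1)
I(B, J) = 5 - B
M = 2
(I(4, 2)*o(-5, k))*M = ((5 - 1*4)*1)*2 = ((5 - 4)*1)*2 = (1*1)*2 = 1*2 = 2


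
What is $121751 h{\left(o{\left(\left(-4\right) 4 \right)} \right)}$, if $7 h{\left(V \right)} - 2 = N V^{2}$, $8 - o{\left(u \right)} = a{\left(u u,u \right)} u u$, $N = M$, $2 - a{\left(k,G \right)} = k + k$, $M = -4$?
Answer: $-1186063638522142$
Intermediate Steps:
$a{\left(k,G \right)} = 2 - 2 k$ ($a{\left(k,G \right)} = 2 - \left(k + k\right) = 2 - 2 k$)
$N = -4$
$o{\left(u \right)} = 8 - u^{2} \left(2 - 2 u^{2}\right)$ ($o{\left(u \right)} = 8 - \left(2 - 2 u u\right) u u = 8 - \left(2 - 2 u^{2}\right) u u = 8 - u \left(2 - 2 u^{2}\right) u = 8 - u^{2} \left(2 - 2 u^{2}\right)$)
$h{\left(V \right)} = \frac{2}{7} - \frac{4 V^{2}}{7}$ ($h{\left(V \right)} = \frac{2}{7} + \frac{\left(-4\right) V^{2}}{7} = \frac{2}{7} - \frac{4 V^{2}}{7}$)
$121751 h{\left(o{\left(\left(-4\right) 4 \right)} \right)} = 121751 \left(\frac{2}{7} - \frac{4 \left(8 - 2 \left(\left(-4\right) 4\right)^{2} + 2 \left(\left(-4\right) 4\right)^{4}\right)^{2}}{7}\right) = 121751 \left(\frac{2}{7} - \frac{4 \left(8 - 2 \left(-16\right)^{2} + 2 \left(-16\right)^{4}\right)^{2}}{7}\right) = 121751 \left(\frac{2}{7} - \frac{4 \left(8 - 512 + 2 \cdot 65536\right)^{2}}{7}\right) = 121751 \left(\frac{2}{7} - \frac{4 \left(8 - 512 + 131072\right)^{2}}{7}\right) = 121751 \left(\frac{2}{7} - \frac{4 \cdot 130568^{2}}{7}\right) = 121751 \left(\frac{2}{7} - \frac{68192010496}{7}\right) = 121751 \left(- \frac{68192010494}{7}\right) = -1186063638522142$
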